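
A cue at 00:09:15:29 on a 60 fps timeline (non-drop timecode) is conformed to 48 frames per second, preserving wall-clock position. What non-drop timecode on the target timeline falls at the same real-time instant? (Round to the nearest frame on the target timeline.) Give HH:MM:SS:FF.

00:09:15:23

Source frame index: (0×3600 + 9×60 + 15) × 60 + 29 = 33329.
Real time: 33329 / (60) = 33329/60 s.
Target frame: (33329/60) × (48) = 133316/5 ≈ 26663.200 → 26663.
At 48 labels/s: frame 26663 → 00:09:15:23.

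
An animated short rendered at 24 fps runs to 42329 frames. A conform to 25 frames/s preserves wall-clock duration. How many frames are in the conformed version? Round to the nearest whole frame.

44093 frames

Frames at target rate = 42329 × (25) / (24) = 1058225/24 ≈ 44092.708.
Nearest whole frame: 44093.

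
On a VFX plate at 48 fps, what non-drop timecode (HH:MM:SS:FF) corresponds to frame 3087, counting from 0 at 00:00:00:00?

00:01:04:15

3087 ÷ 48 = 64 full seconds, remainder 15 frames.
64 s = 0 h 1 min 4 s.
Timecode: 00:01:04:15.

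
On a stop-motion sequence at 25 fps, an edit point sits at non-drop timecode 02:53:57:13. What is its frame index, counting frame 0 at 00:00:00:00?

Total seconds to the label: (2 × 3600 + 53 × 60 + 57) = 10437.
Frame index = 10437 × 25 + 13 = 260938.

frame 260938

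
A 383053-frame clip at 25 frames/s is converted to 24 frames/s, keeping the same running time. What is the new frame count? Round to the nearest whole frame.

Frames at target rate = 383053 × (24) / (25) = 9193272/25 ≈ 367730.880.
Nearest whole frame: 367731.

367731 frames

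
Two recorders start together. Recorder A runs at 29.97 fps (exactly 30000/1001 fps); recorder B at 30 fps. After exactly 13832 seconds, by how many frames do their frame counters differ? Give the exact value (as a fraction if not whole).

A emits 30000/1001 × 13832 = 4560000/11 frames; B emits 30 × 13832 = 414960.
Difference = 4560/11 frames (≈ 414.5455); B is ahead of A.

4560/11 frames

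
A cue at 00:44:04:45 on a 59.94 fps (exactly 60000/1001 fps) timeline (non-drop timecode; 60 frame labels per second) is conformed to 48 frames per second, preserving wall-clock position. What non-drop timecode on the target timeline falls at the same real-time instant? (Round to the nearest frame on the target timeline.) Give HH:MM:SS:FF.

Source frame index: (0×3600 + 44×60 + 4) × 60 + 45 = 158685.
Real time: 158685 / (60000/1001) = 10589579/4000 s.
Target frame: (10589579/4000) × (48) = 31768737/250 ≈ 127074.948 → 127075.
At 48 labels/s: frame 127075 → 00:44:07:19.

00:44:07:19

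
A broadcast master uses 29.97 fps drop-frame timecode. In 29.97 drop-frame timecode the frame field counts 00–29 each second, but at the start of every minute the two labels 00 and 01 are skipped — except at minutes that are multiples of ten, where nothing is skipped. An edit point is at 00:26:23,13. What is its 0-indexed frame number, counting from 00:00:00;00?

Complete 10-minute blocks: 2, each 17982 frames → 35964.
Remaining 6 whole minutes in the current block: 1800 + 5 × 1798 = 10790 frames.
Within the current minute: 23 × 30 + 13 − 2 = 701 (labels ;00/;01 skipped at this minute). Total = 35964 + 10790 + 701 = 47455.

47455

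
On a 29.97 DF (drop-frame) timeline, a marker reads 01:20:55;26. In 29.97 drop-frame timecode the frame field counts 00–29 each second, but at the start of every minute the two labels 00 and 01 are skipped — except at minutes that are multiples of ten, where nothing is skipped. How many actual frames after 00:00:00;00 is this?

Complete 10-minute blocks: 8, each 17982 frames → 143856.
Remaining 0 whole minutes in the current block: 0 frames.
Within the current minute: 55 × 30 + 26 = 1676. Total = 143856 + 0 + 1676 = 145532.

145532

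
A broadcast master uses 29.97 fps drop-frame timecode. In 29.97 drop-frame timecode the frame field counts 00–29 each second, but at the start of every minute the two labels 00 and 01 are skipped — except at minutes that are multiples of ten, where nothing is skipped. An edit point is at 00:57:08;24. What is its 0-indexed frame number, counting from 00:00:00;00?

102760

As if non-drop at 30 labels/s: (0 × 3600 + 57 × 60 + 8) × 30 + 24 = 102864.
Minute boundaries passed: 57; those not divisible by 10: 57 − 5 = 52; dropped labels = 2 × 52 = 104.
Actual frame index = 102864 − 104 = 102760.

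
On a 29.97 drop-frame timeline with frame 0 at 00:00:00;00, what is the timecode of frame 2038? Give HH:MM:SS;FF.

00:01:08;00

Each 10-minute DF block holds 10 × 60 × 30 − 9 × 2 = 17982 frames. 2038 ÷ 17982 → 0 full blocks, remainder 2038.
Within the partial block the first minute is 1800 frames and each further minute 1798, so 1 further minute boundary passed. Total skipped labels = 18 × 0 + 2 × 1 = 2.
Non-drop label index = 2038 + 2 = 2040; at 30 labels/s that is 00:01:08:00, i.e. DF 00:01:08;00.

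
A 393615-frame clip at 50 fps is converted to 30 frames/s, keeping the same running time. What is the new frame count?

Target frames = source frames × (target rate / source rate) = 393615 × (30)/(50) = 393615 × 3/5 = 236169.

236169 frames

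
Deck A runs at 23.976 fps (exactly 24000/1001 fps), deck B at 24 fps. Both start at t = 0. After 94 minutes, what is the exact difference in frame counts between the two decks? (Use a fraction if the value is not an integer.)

135360/1001 frames

94 min = 5640 s.
A emits 24000/1001 × 5640 = 135360000/1001 frames; B emits 24 × 5640 = 135360.
Difference = 135360/1001 frames (≈ 135.2248); B is ahead of A.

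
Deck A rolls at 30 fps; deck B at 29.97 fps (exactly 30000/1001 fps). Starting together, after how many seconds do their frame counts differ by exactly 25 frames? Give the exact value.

The gap grows by |30000/1001 − 30| = 30/1001 frames per second.
Time for a 25-frame gap: 25 ÷ (30/1001) = 5005/6 s.

5005/6 seconds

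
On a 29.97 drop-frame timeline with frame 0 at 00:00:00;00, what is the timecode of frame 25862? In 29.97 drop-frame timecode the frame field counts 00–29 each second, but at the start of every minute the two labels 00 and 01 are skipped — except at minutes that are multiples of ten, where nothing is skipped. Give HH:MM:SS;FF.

Ten DF minutes hold 17982 frames, so frame 25862 lies in block 1 (frames 17982–35963) with 7880 frames into that block.
The block's first minute is 1800 frames and the rest 1798 each; 7880 frames reaches minute 4, so 1 × 18 + 4 × 2 = 26 labels have been skipped so far.
Adding those back, label number 25862 + 26 = 25888 at 30 labels/s is 862 s + 28 f = 0 h 14 min 22 s frame 28, i.e. 00:14:22;28.

00:14:22;28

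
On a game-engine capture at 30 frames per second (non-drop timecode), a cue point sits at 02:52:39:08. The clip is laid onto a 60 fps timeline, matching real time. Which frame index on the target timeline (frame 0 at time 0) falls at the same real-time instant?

frame 621556

Source frame index: (2×3600 + 52×60 + 39) × 30 + 8 = 310778.
Real time: 310778 / (30) = 155389/15 s.
Target frame: (155389/15) × (60) = 621556.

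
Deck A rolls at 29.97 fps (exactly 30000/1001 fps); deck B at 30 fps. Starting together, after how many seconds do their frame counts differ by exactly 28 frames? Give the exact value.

14014/15 seconds

The gap grows by |30 − 30000/1001| = 30/1001 frames per second.
Time for a 28-frame gap: 28 ÷ (30/1001) = 14014/15 s.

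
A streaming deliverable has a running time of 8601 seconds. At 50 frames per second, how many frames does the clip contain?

430050 frames

Frames = 8601 × 50 = 430050.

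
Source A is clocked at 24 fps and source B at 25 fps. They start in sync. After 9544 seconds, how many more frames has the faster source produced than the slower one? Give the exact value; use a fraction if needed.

9544 frames

A emits 24 × 9544 = 229056 frames; B emits 25 × 9544 = 238600.
Difference = 9544 frames; B is ahead of A.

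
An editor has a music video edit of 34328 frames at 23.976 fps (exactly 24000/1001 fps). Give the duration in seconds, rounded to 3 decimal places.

1431.764 seconds

Running time = 34328 × 1001/24000 = 4295291/3000 s ≈ 1431.764 s.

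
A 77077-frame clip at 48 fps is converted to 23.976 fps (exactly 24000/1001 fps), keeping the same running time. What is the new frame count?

Target frames = source frames × (target rate / source rate) = 77077 × (24000/1001)/(48) = 77077 × 500/1001 = 38500.

38500 frames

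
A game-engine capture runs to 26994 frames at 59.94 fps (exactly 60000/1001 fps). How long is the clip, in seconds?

450.3499 seconds

Running time = 26994 / (60000/1001) = 450.3499 s.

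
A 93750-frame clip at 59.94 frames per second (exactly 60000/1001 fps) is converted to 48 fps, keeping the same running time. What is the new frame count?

Target frames = source frames × (target rate / source rate) = 93750 × (48)/(60000/1001) = 93750 × 1001/1250 = 75075.

75075 frames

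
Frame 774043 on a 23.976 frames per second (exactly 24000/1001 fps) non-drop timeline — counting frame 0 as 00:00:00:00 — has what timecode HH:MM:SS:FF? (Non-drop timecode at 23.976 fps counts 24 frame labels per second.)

08:57:31:19

774043 ÷ 24 = 32251 full seconds, remainder 19 frames.
32251 s = 8 h 57 min 31 s.
Timecode: 08:57:31:19.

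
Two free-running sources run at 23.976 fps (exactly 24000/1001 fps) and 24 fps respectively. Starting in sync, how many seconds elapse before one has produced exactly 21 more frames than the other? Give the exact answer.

The gap grows by |24 − 24000/1001| = 24/1001 frames per second.
Time for a 21-frame gap: 21 ÷ (24/1001) = 875.875 s.

875.875 seconds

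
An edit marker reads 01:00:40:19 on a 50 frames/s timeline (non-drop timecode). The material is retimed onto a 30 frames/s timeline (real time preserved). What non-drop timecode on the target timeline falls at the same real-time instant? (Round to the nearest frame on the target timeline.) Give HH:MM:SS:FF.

01:00:40:11

Source frame index: (1×3600 + 0×60 + 40) × 50 + 19 = 182019.
Real time: 182019 / (50) = 182019/50 s.
Target frame: (182019/50) × (30) = 546057/5 ≈ 109211.400 → 109211.
At 30 labels/s: frame 109211 → 01:00:40:11.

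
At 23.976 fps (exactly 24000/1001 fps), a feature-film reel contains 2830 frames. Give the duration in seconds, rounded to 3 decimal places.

Running time = 2830 × 1001/24000 = 283283/2400 s ≈ 118.035 s.

118.035 seconds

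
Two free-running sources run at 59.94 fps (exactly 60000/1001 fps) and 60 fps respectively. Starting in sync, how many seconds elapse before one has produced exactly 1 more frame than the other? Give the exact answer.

The gap grows by |60 − 60000/1001| = 60/1001 frames per second.
Time for a 1-frame gap: 1 ÷ (60/1001) = 1001/60 s.

1001/60 seconds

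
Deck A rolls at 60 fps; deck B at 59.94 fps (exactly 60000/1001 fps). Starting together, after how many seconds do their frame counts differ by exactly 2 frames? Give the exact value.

1001/30 seconds

The gap grows by |60000/1001 − 60| = 60/1001 frames per second.
Time for a 2-frame gap: 2 ÷ (60/1001) = 1001/30 s.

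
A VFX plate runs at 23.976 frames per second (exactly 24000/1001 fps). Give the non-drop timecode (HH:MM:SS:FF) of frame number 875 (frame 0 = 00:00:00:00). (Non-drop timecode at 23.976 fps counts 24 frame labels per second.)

875 ÷ 24 = 36 full seconds, remainder 11 frames.
36 s = 0 h 0 min 36 s.
Timecode: 00:00:36:11.

00:00:36:11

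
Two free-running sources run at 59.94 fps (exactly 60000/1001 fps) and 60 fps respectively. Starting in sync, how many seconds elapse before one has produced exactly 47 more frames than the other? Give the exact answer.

47047/60 seconds

The gap grows by |60 − 60000/1001| = 60/1001 frames per second.
Time for a 47-frame gap: 47 ÷ (60/1001) = 47047/60 s.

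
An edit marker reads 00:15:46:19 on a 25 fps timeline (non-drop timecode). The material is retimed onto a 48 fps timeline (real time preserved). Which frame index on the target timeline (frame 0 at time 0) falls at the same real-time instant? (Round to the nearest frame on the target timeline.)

Source frame index: (0×3600 + 15×60 + 46) × 25 + 19 = 23669.
Real time: 23669 / (25) = 23669/25 s.
Target frame: (23669/25) × (48) = 1136112/25 ≈ 45444.480 → 45444.

frame 45444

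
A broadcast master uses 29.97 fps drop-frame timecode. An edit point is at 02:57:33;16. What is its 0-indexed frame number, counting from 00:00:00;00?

319286

As if non-drop at 30 labels/s: (2 × 3600 + 57 × 60 + 33) × 30 + 16 = 319606.
Minute boundaries passed: 177; those not divisible by 10: 177 − 17 = 160; dropped labels = 2 × 160 = 320.
Actual frame index = 319606 − 320 = 319286.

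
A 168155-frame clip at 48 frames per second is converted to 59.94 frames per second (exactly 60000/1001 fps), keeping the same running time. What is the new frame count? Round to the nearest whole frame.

Frames at target rate = 168155 × (60000/1001) / (48) = 16168750/77 ≈ 209983.766.
Nearest whole frame: 209984.

209984 frames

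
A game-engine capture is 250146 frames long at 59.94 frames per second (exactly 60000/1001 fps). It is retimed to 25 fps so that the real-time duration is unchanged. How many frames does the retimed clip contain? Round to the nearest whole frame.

104332 frames

Frames at target rate = 250146 × (25) / (60000/1001) = 41732691/400 ≈ 104331.727.
Nearest whole frame: 104332.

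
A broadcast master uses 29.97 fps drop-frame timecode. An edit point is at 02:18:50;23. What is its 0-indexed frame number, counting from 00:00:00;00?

249673

Complete 10-minute blocks: 13, each 17982 frames → 233766.
Remaining 8 whole minutes in the current block: 1800 + 7 × 1798 = 14386 frames.
Within the current minute: 50 × 30 + 23 − 2 = 1521 (labels ;00/;01 skipped at this minute). Total = 233766 + 14386 + 1521 = 249673.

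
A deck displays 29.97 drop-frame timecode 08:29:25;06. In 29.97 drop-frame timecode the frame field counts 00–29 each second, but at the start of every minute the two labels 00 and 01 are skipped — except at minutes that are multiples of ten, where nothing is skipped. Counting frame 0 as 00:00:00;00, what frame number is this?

916038

As if non-drop at 30 labels/s: (8 × 3600 + 29 × 60 + 25) × 30 + 6 = 916956.
Minute boundaries passed: 509; those not divisible by 10: 509 − 50 = 459; dropped labels = 2 × 459 = 918.
Actual frame index = 916956 − 918 = 916038.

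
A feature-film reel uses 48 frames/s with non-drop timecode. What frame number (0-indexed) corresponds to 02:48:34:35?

frame 485507

Total seconds to the label: (2 × 3600 + 48 × 60 + 34) = 10114.
Frame index = 10114 × 48 + 35 = 485507.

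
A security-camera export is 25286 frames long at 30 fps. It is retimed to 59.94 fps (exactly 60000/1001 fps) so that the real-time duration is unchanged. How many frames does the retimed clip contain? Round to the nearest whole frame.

Frames at target rate = 25286 × (60000/1001) / (30) = 50572000/1001 ≈ 50521.479.
Nearest whole frame: 50521.

50521 frames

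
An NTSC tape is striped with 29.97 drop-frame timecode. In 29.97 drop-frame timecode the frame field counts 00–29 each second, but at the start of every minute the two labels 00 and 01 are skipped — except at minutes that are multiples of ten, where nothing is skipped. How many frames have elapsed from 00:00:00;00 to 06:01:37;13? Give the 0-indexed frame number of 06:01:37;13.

Complete 10-minute blocks: 36, each 17982 frames → 647352.
Remaining 1 whole minute in the current block: 1800 + 0 × 1798 = 1800 frames.
Within the current minute: 37 × 30 + 13 − 2 = 1121 (labels ;00/;01 skipped at this minute). Total = 647352 + 1800 + 1121 = 650273.

650273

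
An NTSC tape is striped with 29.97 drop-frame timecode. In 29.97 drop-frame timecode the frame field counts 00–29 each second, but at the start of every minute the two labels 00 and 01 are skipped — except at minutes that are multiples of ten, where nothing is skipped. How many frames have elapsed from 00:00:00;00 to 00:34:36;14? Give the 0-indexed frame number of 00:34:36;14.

Complete 10-minute blocks: 3, each 17982 frames → 53946.
Remaining 4 whole minutes in the current block: 1800 + 3 × 1798 = 7194 frames.
Within the current minute: 36 × 30 + 14 − 2 = 1092 (labels ;00/;01 skipped at this minute). Total = 53946 + 7194 + 1092 = 62232.

62232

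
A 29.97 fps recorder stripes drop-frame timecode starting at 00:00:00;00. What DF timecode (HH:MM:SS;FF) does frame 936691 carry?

08:40:54;07

Ten DF minutes hold 17982 frames, so frame 936691 lies in block 52 (frames 935064–953045) with 1627 frames into that block.
The block's first minute is 1800 frames and the rest 1798 each; 1627 frames reaches minute 0, so 52 × 18 + 0 × 2 = 936 labels have been skipped so far.
Adding those back, label number 936691 + 936 = 937627 at 30 labels/s is 31254 s + 7 f = 8 h 40 min 54 s frame 7, i.e. 08:40:54;07.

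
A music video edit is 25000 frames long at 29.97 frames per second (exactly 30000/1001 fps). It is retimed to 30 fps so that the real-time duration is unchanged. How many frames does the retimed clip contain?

Target frames = source frames × (target rate / source rate) = 25000 × (30)/(30000/1001) = 25000 × 1001/1000 = 25025.

25025 frames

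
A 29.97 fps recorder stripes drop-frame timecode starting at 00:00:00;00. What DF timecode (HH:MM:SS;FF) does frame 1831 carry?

00:01:01;03

Ten DF minutes hold 17982 frames, so frame 1831 lies in block 0 (frames 0–17981) with 1831 frames into that block.
The block's first minute is 1800 frames and the rest 1798 each; 1831 frames reaches minute 1, so 0 × 18 + 1 × 2 = 2 labels have been skipped so far.
Adding those back, label number 1831 + 2 = 1833 at 30 labels/s is 61 s + 3 f = 0 h 1 min 1 s frame 3, i.e. 00:01:01;03.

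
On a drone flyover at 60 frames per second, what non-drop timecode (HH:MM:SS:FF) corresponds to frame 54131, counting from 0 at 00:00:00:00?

00:15:02:11

54131 ÷ 60 = 902 full seconds, remainder 11 frames.
902 s = 0 h 15 min 2 s.
Timecode: 00:15:02:11.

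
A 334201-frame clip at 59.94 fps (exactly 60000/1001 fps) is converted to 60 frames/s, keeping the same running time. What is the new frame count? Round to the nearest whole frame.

Frames at target rate = 334201 × (60) / (60000/1001) = 334535201/1000 ≈ 334535.201.
Nearest whole frame: 334535.

334535 frames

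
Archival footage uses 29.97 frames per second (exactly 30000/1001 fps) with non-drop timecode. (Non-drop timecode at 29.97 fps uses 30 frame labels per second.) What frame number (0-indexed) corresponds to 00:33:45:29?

Total seconds to the label: (0 × 3600 + 33 × 60 + 45) = 2025.
Frame index = 2025 × 30 + 29 = 60779.

frame 60779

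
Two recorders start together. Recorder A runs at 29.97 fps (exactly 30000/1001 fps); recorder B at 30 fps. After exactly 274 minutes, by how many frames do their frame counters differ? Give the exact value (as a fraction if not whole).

274 min = 16440 s.
A emits 30000/1001 × 16440 = 493200000/1001 frames; B emits 30 × 16440 = 493200.
Difference = 493200/1001 frames (≈ 492.7073); B is ahead of A.

493200/1001 frames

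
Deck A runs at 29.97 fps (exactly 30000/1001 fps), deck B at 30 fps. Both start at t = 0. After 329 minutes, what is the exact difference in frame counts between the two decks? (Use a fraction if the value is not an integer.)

84600/143 frames

329 min = 19740 s.
A emits 30000/1001 × 19740 = 84600000/143 frames; B emits 30 × 19740 = 592200.
Difference = 84600/143 frames (≈ 591.6084); B is ahead of A.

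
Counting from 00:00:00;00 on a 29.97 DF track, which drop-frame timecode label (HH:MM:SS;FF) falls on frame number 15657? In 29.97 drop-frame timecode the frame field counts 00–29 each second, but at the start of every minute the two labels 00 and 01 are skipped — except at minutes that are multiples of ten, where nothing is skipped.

00:08:42;13

Each 10-minute DF block holds 10 × 60 × 30 − 9 × 2 = 17982 frames. 15657 ÷ 17982 → 0 full blocks, remainder 15657.
Within the partial block the first minute is 1800 frames and each further minute 1798, so 8 further minute boundaries passed. Total skipped labels = 18 × 0 + 2 × 8 = 16.
Non-drop label index = 15657 + 16 = 15673; at 30 labels/s that is 00:08:42:13, i.e. DF 00:08:42;13.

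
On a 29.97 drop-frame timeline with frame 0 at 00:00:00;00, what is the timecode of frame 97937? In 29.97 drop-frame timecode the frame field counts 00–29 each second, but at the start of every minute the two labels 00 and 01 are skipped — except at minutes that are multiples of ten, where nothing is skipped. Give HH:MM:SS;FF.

00:54:27;25

Each 10-minute DF block holds 10 × 60 × 30 − 9 × 2 = 17982 frames. 97937 ÷ 17982 → 5 full blocks, remainder 8027.
Within the partial block the first minute is 1800 frames and each further minute 1798, so 4 further minute boundaries passed. Total skipped labels = 18 × 5 + 2 × 4 = 98.
Non-drop label index = 97937 + 98 = 98035; at 30 labels/s that is 00:54:27:25, i.e. DF 00:54:27;25.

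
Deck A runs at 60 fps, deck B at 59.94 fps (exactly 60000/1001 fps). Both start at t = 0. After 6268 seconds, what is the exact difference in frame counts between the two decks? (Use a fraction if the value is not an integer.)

A emits 60 × 6268 = 376080 frames; B emits 60000/1001 × 6268 = 376080000/1001.
Difference = 376080/1001 frames (≈ 375.7043); B is behind A.

376080/1001 frames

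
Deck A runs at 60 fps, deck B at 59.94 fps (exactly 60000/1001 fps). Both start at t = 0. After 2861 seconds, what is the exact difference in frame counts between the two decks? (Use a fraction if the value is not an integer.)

A emits 60 × 2861 = 171660 frames; B emits 60000/1001 × 2861 = 171660000/1001.
Difference = 171660/1001 frames (≈ 171.4885); B is behind A.

171660/1001 frames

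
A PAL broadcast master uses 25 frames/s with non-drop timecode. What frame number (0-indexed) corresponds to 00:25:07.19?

Total seconds to the label: (0 × 3600 + 25 × 60 + 7) = 1507.
Frame index = 1507 × 25 + 19 = 37694.

frame 37694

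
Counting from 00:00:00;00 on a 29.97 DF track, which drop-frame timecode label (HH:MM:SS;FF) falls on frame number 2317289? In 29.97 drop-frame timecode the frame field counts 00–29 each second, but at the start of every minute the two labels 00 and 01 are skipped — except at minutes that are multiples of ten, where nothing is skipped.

21:28:40;09

Each 10-minute DF block holds 10 × 60 × 30 − 9 × 2 = 17982 frames. 2317289 ÷ 17982 → 128 full blocks, remainder 15593.
Within the partial block the first minute is 1800 frames and each further minute 1798, so 8 further minute boundaries passed. Total skipped labels = 18 × 128 + 2 × 8 = 2320.
Non-drop label index = 2317289 + 2320 = 2319609; at 30 labels/s that is 21:28:40:09, i.e. DF 21:28:40;09.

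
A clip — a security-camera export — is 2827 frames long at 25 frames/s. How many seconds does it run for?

113.08 seconds

Running time = 2827 / (25) = 113.08 s.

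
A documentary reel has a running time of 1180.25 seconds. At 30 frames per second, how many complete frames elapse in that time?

Frames = 1180.25 × 30 = 70815/2 ≈ 35407.5000.
Complete frames: 35407.

35407 frames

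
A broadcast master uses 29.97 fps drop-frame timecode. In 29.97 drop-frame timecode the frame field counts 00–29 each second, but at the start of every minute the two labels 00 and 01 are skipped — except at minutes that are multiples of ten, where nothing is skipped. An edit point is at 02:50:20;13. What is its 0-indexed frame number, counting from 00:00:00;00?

As if non-drop at 30 labels/s: (2 × 3600 + 50 × 60 + 20) × 30 + 13 = 306613.
Minute boundaries passed: 170; those not divisible by 10: 170 − 17 = 153; dropped labels = 2 × 153 = 306.
Actual frame index = 306613 − 306 = 306307.

306307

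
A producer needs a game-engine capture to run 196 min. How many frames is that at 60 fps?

196 min = 11760 s.
Frames = 11760 × 60 = 705600.

705600 frames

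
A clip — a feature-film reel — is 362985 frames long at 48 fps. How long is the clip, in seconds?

7562.1875 seconds

Running time = 362985 / (48) = 7562.1875 s.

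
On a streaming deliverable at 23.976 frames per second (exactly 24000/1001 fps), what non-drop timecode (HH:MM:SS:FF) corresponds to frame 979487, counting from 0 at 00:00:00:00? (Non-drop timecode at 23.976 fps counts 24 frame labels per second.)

979487 ÷ 24 = 40811 full seconds, remainder 23 frames.
40811 s = 11 h 20 min 11 s.
Timecode: 11:20:11:23.

11:20:11:23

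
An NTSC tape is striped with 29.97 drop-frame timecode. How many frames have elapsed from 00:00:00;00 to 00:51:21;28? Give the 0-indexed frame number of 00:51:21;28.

92366

Complete 10-minute blocks: 5, each 17982 frames → 89910.
Remaining 1 whole minute in the current block: 1800 + 0 × 1798 = 1800 frames.
Within the current minute: 21 × 30 + 28 − 2 = 656 (labels ;00/;01 skipped at this minute). Total = 89910 + 1800 + 656 = 92366.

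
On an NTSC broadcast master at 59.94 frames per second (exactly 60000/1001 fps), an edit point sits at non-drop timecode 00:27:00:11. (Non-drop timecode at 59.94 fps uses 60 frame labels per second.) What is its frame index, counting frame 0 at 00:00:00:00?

Total seconds to the label: (0 × 3600 + 27 × 60 + 0) = 1620.
Frame index = 1620 × 60 + 11 = 97211.

97211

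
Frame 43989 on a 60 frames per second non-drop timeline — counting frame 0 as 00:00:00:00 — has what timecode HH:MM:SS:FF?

00:12:13:09

43989 ÷ 60 = 733 full seconds, remainder 9 frames.
733 s = 0 h 12 min 13 s.
Timecode: 00:12:13:09.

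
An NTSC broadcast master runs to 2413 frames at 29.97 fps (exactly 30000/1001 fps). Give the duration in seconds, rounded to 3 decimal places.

Running time = 2413 × 1001/30000 = 2415413/30000 s ≈ 80.514 s.

80.514 seconds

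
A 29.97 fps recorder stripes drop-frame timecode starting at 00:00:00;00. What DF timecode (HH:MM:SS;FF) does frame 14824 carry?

00:08:14;20

Ten DF minutes hold 17982 frames, so frame 14824 lies in block 0 (frames 0–17981) with 14824 frames into that block.
The block's first minute is 1800 frames and the rest 1798 each; 14824 frames reaches minute 8, so 0 × 18 + 8 × 2 = 16 labels have been skipped so far.
Adding those back, label number 14824 + 16 = 14840 at 30 labels/s is 494 s + 20 f = 0 h 8 min 14 s frame 20, i.e. 00:08:14;20.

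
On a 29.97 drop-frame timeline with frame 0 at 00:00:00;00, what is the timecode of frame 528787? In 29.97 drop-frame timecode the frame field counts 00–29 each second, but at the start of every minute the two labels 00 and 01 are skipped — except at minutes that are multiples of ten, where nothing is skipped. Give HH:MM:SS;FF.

Each 10-minute DF block holds 10 × 60 × 30 − 9 × 2 = 17982 frames. 528787 ÷ 17982 → 29 full blocks, remainder 7309.
Within the partial block the first minute is 1800 frames and each further minute 1798, so 4 further minute boundaries passed. Total skipped labels = 18 × 29 + 2 × 4 = 530.
Non-drop label index = 528787 + 530 = 529317; at 30 labels/s that is 04:54:03:27, i.e. DF 04:54:03;27.

04:54:03;27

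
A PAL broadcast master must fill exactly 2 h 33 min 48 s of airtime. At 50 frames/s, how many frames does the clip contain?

2 h 33 min 48 s = 9228 s.
Frames = 9228 × 50 = 461400.

461400 frames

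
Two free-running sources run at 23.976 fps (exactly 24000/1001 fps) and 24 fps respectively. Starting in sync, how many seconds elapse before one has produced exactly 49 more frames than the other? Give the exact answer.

49049/24 seconds

The gap grows by |24 − 24000/1001| = 24/1001 frames per second.
Time for a 49-frame gap: 49 ÷ (24/1001) = 49049/24 s.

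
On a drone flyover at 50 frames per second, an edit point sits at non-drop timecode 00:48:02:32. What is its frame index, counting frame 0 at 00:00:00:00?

144132

Total seconds to the label: (0 × 3600 + 48 × 60 + 2) = 2882.
Frame index = 2882 × 50 + 32 = 144132.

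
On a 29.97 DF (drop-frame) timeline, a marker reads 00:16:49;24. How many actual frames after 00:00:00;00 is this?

As if non-drop at 30 labels/s: (0 × 3600 + 16 × 60 + 49) × 30 + 24 = 30294.
Minute boundaries passed: 16; those not divisible by 10: 16 − 1 = 15; dropped labels = 2 × 15 = 30.
Actual frame index = 30294 − 30 = 30264.

30264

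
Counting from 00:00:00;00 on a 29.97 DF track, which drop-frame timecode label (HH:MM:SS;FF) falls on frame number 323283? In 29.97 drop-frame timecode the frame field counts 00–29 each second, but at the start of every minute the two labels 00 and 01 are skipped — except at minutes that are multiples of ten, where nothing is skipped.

02:59:46;27

Ten DF minutes hold 17982 frames, so frame 323283 lies in block 17 (frames 305694–323675) with 17589 frames into that block.
The block's first minute is 1800 frames and the rest 1798 each; 17589 frames reaches minute 9, so 17 × 18 + 9 × 2 = 324 labels have been skipped so far.
Adding those back, label number 323283 + 324 = 323607 at 30 labels/s is 10786 s + 27 f = 2 h 59 min 46 s frame 27, i.e. 02:59:46;27.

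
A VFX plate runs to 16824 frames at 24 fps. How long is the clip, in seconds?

Running time = 16824 / (24) = 701 s.

701 seconds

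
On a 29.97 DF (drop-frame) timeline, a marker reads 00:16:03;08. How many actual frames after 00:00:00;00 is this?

Complete 10-minute blocks: 1, each 17982 frames → 17982.
Remaining 6 whole minutes in the current block: 1800 + 5 × 1798 = 10790 frames.
Within the current minute: 3 × 30 + 8 − 2 = 96 (labels ;00/;01 skipped at this minute). Total = 17982 + 10790 + 96 = 28868.

28868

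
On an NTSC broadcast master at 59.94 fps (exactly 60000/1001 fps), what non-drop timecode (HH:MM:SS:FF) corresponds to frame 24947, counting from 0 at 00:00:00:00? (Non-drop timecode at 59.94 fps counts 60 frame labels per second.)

00:06:55:47

24947 ÷ 60 = 415 full seconds, remainder 47 frames.
415 s = 0 h 6 min 55 s.
Timecode: 00:06:55:47.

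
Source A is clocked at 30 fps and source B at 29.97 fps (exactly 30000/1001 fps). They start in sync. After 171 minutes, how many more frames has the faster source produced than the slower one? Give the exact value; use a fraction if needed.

307800/1001 frames

171 min = 10260 s.
A emits 30 × 10260 = 307800 frames; B emits 30000/1001 × 10260 = 307800000/1001.
Difference = 307800/1001 frames (≈ 307.4925); B is behind A.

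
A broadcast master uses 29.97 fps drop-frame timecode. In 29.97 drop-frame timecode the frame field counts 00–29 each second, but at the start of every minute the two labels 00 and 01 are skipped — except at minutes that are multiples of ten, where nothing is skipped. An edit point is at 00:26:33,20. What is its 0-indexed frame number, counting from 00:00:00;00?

Complete 10-minute blocks: 2, each 17982 frames → 35964.
Remaining 6 whole minutes in the current block: 1800 + 5 × 1798 = 10790 frames.
Within the current minute: 33 × 30 + 20 − 2 = 1008 (labels ;00/;01 skipped at this minute). Total = 35964 + 10790 + 1008 = 47762.

47762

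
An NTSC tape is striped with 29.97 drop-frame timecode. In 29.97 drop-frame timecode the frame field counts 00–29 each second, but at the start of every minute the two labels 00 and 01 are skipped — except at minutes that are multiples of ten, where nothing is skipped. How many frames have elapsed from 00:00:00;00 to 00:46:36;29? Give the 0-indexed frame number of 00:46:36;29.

83825

Complete 10-minute blocks: 4, each 17982 frames → 71928.
Remaining 6 whole minutes in the current block: 1800 + 5 × 1798 = 10790 frames.
Within the current minute: 36 × 30 + 29 − 2 = 1107 (labels ;00/;01 skipped at this minute). Total = 71928 + 10790 + 1107 = 83825.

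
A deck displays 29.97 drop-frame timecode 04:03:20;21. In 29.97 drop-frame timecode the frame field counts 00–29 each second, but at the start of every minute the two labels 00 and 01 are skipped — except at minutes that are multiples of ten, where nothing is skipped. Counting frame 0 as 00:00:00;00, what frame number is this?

437583

Complete 10-minute blocks: 24, each 17982 frames → 431568.
Remaining 3 whole minutes in the current block: 1800 + 2 × 1798 = 5396 frames.
Within the current minute: 20 × 30 + 21 − 2 = 619 (labels ;00/;01 skipped at this minute). Total = 431568 + 5396 + 619 = 437583.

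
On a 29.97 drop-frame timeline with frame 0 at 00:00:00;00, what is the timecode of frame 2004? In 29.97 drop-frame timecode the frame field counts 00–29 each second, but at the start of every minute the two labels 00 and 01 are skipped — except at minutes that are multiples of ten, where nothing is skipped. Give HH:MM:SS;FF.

00:01:06;26

Ten DF minutes hold 17982 frames, so frame 2004 lies in block 0 (frames 0–17981) with 2004 frames into that block.
The block's first minute is 1800 frames and the rest 1798 each; 2004 frames reaches minute 1, so 0 × 18 + 1 × 2 = 2 labels have been skipped so far.
Adding those back, label number 2004 + 2 = 2006 at 30 labels/s is 66 s + 26 f = 0 h 1 min 6 s frame 26, i.e. 00:01:06;26.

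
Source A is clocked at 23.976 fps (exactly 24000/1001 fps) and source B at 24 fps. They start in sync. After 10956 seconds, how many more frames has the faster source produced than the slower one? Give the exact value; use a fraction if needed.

23904/91 frames

A emits 24000/1001 × 10956 = 23904000/91 frames; B emits 24 × 10956 = 262944.
Difference = 23904/91 frames (≈ 262.6813); B is ahead of A.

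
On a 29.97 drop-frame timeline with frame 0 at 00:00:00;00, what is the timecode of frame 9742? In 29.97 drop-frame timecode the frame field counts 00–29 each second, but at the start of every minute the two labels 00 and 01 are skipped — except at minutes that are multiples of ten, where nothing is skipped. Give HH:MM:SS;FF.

00:05:25;02

Each 10-minute DF block holds 10 × 60 × 30 − 9 × 2 = 17982 frames. 9742 ÷ 17982 → 0 full blocks, remainder 9742.
Within the partial block the first minute is 1800 frames and each further minute 1798, so 5 further minute boundaries passed. Total skipped labels = 18 × 0 + 2 × 5 = 10.
Non-drop label index = 9742 + 10 = 9752; at 30 labels/s that is 00:05:25:02, i.e. DF 00:05:25;02.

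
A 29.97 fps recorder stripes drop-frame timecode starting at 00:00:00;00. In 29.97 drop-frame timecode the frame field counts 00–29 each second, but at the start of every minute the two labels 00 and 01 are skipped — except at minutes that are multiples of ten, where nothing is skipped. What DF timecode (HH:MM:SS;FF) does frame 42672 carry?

Ten DF minutes hold 17982 frames, so frame 42672 lies in block 2 (frames 35964–53945) with 6708 frames into that block.
The block's first minute is 1800 frames and the rest 1798 each; 6708 frames reaches minute 3, so 2 × 18 + 3 × 2 = 42 labels have been skipped so far.
Adding those back, label number 42672 + 42 = 42714 at 30 labels/s is 1423 s + 24 f = 0 h 23 min 43 s frame 24, i.e. 00:23:43;24.

00:23:43;24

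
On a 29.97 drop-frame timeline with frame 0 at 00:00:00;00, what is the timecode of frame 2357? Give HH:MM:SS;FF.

Each 10-minute DF block holds 10 × 60 × 30 − 9 × 2 = 17982 frames. 2357 ÷ 17982 → 0 full blocks, remainder 2357.
Within the partial block the first minute is 1800 frames and each further minute 1798, so 1 further minute boundary passed. Total skipped labels = 18 × 0 + 2 × 1 = 2.
Non-drop label index = 2357 + 2 = 2359; at 30 labels/s that is 00:01:18:19, i.e. DF 00:01:18;19.

00:01:18;19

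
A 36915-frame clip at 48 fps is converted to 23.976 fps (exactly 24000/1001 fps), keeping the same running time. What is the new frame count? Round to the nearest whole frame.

18439 frames

Frames at target rate = 36915 × (24000/1001) / (48) = 18457500/1001 ≈ 18439.061.
Nearest whole frame: 18439.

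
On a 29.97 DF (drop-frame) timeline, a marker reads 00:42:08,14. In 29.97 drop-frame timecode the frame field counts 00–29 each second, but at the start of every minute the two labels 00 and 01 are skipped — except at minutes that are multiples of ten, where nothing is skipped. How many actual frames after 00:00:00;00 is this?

As if non-drop at 30 labels/s: (0 × 3600 + 42 × 60 + 8) × 30 + 14 = 75854.
Minute boundaries passed: 42; those not divisible by 10: 42 − 4 = 38; dropped labels = 2 × 38 = 76.
Actual frame index = 75854 − 76 = 75778.

75778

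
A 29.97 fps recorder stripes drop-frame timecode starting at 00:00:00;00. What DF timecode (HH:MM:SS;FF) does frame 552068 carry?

05:07:00;22

Ten DF minutes hold 17982 frames, so frame 552068 lies in block 30 (frames 539460–557441) with 12608 frames into that block.
The block's first minute is 1800 frames and the rest 1798 each; 12608 frames reaches minute 7, so 30 × 18 + 7 × 2 = 554 labels have been skipped so far.
Adding those back, label number 552068 + 554 = 552622 at 30 labels/s is 18420 s + 22 f = 5 h 7 min 0 s frame 22, i.e. 05:07:00;22.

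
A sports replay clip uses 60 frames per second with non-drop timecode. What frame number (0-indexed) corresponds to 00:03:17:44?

frame 11864

Total seconds to the label: (0 × 3600 + 3 × 60 + 17) = 197.
Frame index = 197 × 60 + 44 = 11864.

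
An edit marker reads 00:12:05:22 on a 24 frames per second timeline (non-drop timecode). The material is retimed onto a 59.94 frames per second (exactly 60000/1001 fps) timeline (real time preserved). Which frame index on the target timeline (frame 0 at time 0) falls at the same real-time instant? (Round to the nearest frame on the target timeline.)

Source frame index: (0×3600 + 12×60 + 5) × 24 + 22 = 17422.
Real time: 17422 / (24) = 8711/12 s.
Target frame: (8711/12) × (60000/1001) = 43555000/1001 ≈ 43511.489 → 43511.

frame 43511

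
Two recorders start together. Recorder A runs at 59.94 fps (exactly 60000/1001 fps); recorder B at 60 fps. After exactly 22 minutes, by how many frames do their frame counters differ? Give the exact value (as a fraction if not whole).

22 min = 1320 s.
A emits 60000/1001 × 1320 = 7200000/91 frames; B emits 60 × 1320 = 79200.
Difference = 7200/91 frames (≈ 79.1209); B is ahead of A.

7200/91 frames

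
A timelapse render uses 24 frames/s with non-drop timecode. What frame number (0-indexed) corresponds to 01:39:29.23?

frame 143279

Total seconds to the label: (1 × 3600 + 39 × 60 + 29) = 5969.
Frame index = 5969 × 24 + 23 = 143279.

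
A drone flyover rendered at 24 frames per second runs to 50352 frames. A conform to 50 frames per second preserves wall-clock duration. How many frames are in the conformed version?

Target frames = source frames × (target rate / source rate) = 50352 × (50)/(24) = 50352 × 25/12 = 104900.

104900 frames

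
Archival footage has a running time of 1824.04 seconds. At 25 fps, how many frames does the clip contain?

Frames = 1824.04 × 25 = 45601.

45601 frames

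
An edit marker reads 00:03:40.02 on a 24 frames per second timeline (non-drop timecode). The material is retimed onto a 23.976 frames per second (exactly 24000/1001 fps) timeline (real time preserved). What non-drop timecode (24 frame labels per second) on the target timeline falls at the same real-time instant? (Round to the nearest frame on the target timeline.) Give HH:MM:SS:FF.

Source frame index: (0×3600 + 3×60 + 40) × 24 + 2 = 5282.
Real time: 5282 / (24) = 2641/12 s.
Target frame: (2641/12) × (24000/1001) = 5282000/1001 ≈ 5276.723 → 5277.
At 24 labels/s: frame 5277 → 00:03:39:21.

00:03:39:21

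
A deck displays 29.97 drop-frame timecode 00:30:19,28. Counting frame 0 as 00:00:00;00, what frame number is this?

54544

As if non-drop at 30 labels/s: (0 × 3600 + 30 × 60 + 19) × 30 + 28 = 54598.
Minute boundaries passed: 30; those not divisible by 10: 30 − 3 = 27; dropped labels = 2 × 27 = 54.
Actual frame index = 54598 − 54 = 54544.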